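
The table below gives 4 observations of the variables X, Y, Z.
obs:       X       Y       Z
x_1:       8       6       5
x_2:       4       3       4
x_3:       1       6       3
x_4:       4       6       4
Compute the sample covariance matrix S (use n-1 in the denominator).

Step 1 — column means:
  mean(X) = (8 + 4 + 1 + 4) / 4 = 17/4 = 4.25
  mean(Y) = (6 + 3 + 6 + 6) / 4 = 21/4 = 5.25
  mean(Z) = (5 + 4 + 3 + 4) / 4 = 16/4 = 4

Step 2 — sample covariance S[i,j] = (1/(n-1)) · Σ_k (x_{k,i} - mean_i) · (x_{k,j} - mean_j), with n-1 = 3.
  S[X,X] = ((3.75)·(3.75) + (-0.25)·(-0.25) + (-3.25)·(-3.25) + (-0.25)·(-0.25)) / 3 = 24.75/3 = 8.25
  S[X,Y] = ((3.75)·(0.75) + (-0.25)·(-2.25) + (-3.25)·(0.75) + (-0.25)·(0.75)) / 3 = 0.75/3 = 0.25
  S[X,Z] = ((3.75)·(1) + (-0.25)·(0) + (-3.25)·(-1) + (-0.25)·(0)) / 3 = 7/3 = 2.3333
  S[Y,Y] = ((0.75)·(0.75) + (-2.25)·(-2.25) + (0.75)·(0.75) + (0.75)·(0.75)) / 3 = 6.75/3 = 2.25
  S[Y,Z] = ((0.75)·(1) + (-2.25)·(0) + (0.75)·(-1) + (0.75)·(0)) / 3 = 0/3 = 0
  S[Z,Z] = ((1)·(1) + (0)·(0) + (-1)·(-1) + (0)·(0)) / 3 = 2/3 = 0.6667

S is symmetric (S[j,i] = S[i,j]). Assembling:

S = [[8.25, 0.25, 2.3333],
 [0.25, 2.25, 0],
 [2.3333, 0, 0.6667]]


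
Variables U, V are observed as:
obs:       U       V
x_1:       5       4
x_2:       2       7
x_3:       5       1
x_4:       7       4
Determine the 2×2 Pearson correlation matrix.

Step 1 — column means:
  mean(U) = (5 + 2 + 5 + 7) / 4 = 19/4 = 4.75
  mean(V) = (4 + 7 + 1 + 4) / 4 = 16/4 = 4

Step 2 — sample variances and covariances s[i,j] = (1/(n-1)) · Σ_k (x_{k,i} - mean_i) · (x_{k,j} - mean_j), with n-1 = 3:
  s[U,U] = ((0.25)·(0.25) + (-2.75)·(-2.75) + (0.25)·(0.25) + (2.25)·(2.25)) / 3 = 12.75/3 = 4.25
  s[U,V] = ((0.25)·(0) + (-2.75)·(3) + (0.25)·(-3) + (2.25)·(0)) / 3 = -9/3 = -3
  s[V,V] = ((0)·(0) + (3)·(3) + (-3)·(-3) + (0)·(0)) / 3 = 18/3 = 6
  Sample standard deviations s_i = √(s[i,i]):
  s(U) = √(4.25) = 2.0616
  s(V) = √(6) = 2.4495

Step 3 — r_{ij} = s_{ij} / (s_i · s_j):
  r[U,U] = 1 (diagonal).
  r[U,V] = -3 / (2.0616 · 2.4495) = -3 / 5.0498 = -0.5941
  r[V,V] = 1 (diagonal).

R is symmetric with unit diagonal. Assembling:

R = [[1, -0.5941],
 [-0.5941, 1]]


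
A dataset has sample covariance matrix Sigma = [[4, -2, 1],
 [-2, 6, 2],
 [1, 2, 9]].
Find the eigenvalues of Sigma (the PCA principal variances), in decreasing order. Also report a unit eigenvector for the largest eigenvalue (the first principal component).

Step 1 — characteristic polynomial p(λ) = det(λI - Sigma) = λ³ - tr·λ² + c_1·λ - det, where tr = trace, c_1 = sum of the principal 2×2 minors, det = det(Sigma):
  tr = 4 + 6 + 9 = 19,
  c_1 = (4·6 - (-2)²) + (4·9 - (1)²) + (6·9 - (2)²) = 20 + 35 + 50 = 105,
  det = 4·(6·9 - (2)²) - (-2)·((-2)·9 - (2)·(1)) + (1)·((-2)·(2) - 6·(1)) = 4·(50) - (-2)·(-20) + (1)·(-10) = 150.
  So p(λ) = λ³ - 19λ² + 105λ - 150.
Step 2 — look for an integer root (rational root theorem: any rational root is an integer divisor of 150). Testing λ = 10:
  p(10) = 1000 - 1900 + 1050 - 150 = 0  ✓
  Dividing out (λ - 10): p(λ) = (λ - 10)(λ² - 9λ + 15).
Step 3 — remaining eigenvalues from the quadratic λ² - 9λ + 15 = 0:
  Δ = 9² - 4·15 = 81 - 60 = 21,  λ = (9 ± √21)/2 = (9 ± 4.5826)/2 ≈ 6.7913 or 2.2087.
  Sorted: λ_1 = 10,  λ_2 = 6.7913,  λ_3 = 2.2087  (check: sum = 19 = tr ✓).

Step 4 — unit eigenvector for λ_1 = 10: v spans the null space of (Sigma - λ_1 I), whose rows are
  r_1 = (-6, -2, 1),  r_2 = (-2, -4, 2),  r_3 = (1, 2, -1).
  v is orthogonal to every row, so take v ∝ r_1 × r_2 = ((-2)·(2) - (1)·(-4), (1)·(-2) - (-6)·(2), (-6)·(-4) - (-2)·(-2)) = (0, 10, 20).
  Rescale (divide by 10): u = (0, 1, 2).
  ||u|| = √((0)² + (1)² + (2)²) = √(5) ≈ 2.2361,  v_1 = u/||u|| ≈ (0, 0.4472, 0.8944) (||v_1|| = 1).

λ_1 = 10,  λ_2 = 6.7913,  λ_3 = 2.2087;  v_1 ≈ (0, 0.4472, 0.8944)


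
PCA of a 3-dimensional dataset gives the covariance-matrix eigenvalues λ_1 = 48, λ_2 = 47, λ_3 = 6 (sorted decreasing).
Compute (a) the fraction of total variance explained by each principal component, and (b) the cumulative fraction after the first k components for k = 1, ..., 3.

Step 1 — total variance = trace(Sigma) = Σ λ_i = 48 + 47 + 6 = 101.

Step 2 — fraction explained by component i = λ_i / Σ λ:
  PC1: 48/101 = 0.4752
  PC2: 47/101 = 0.4653
  PC3: 6/101 = 0.0594

Step 3 — cumulative fraction after k components = (λ_1 + ... + λ_k) / Σ λ:
  k = 1: 48/101 = 0.4752
  k = 2: (48 + 47)/101 = 95/101 = 0.9406
  k = 3: (48 + 47 + 6)/101 = 101/101 = 1

Summary (fraction, with percent):

explained: PC1 0.4752 (47.52%), PC2 0.4653 (46.53%), PC3 0.0594 (5.94%);  cumulative: 0.4752, 0.9406, 1


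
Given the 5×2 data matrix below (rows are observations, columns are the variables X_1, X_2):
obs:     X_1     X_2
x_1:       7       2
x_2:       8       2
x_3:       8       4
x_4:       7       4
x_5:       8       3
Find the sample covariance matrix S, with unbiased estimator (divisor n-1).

Step 1 — column means:
  mean(X_1) = (7 + 8 + 8 + 7 + 8) / 5 = 38/5 = 7.6
  mean(X_2) = (2 + 2 + 4 + 4 + 3) / 5 = 15/5 = 3

Step 2 — sample covariance S[i,j] = (1/(n-1)) · Σ_k (x_{k,i} - mean_i) · (x_{k,j} - mean_j), with n-1 = 4.
  S[X_1,X_1] = ((-0.6)·(-0.6) + (0.4)·(0.4) + (0.4)·(0.4) + (-0.6)·(-0.6) + (0.4)·(0.4)) / 4 = 1.2/4 = 0.3
  S[X_1,X_2] = ((-0.6)·(-1) + (0.4)·(-1) + (0.4)·(1) + (-0.6)·(1) + (0.4)·(0)) / 4 = 0/4 = 0
  S[X_2,X_2] = ((-1)·(-1) + (-1)·(-1) + (1)·(1) + (1)·(1) + (0)·(0)) / 4 = 4/4 = 1

S is symmetric (S[j,i] = S[i,j]). Assembling:

S = [[0.3, 0],
 [0, 1]]


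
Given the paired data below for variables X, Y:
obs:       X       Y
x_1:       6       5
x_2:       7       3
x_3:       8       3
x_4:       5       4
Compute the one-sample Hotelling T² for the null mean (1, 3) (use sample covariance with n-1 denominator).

Step 1 — sample mean vector:
  mean(X) = (6 + 7 + 8 + 5) / 4 = 26/4 = 6.5
  mean(Y) = (5 + 3 + 3 + 4) / 4 = 15/4 = 3.75
  x̄ = (6.5, 3.75),  deviation x̄ - mu_0 = (6.5, 3.75) - (1, 3) = (5.5, 0.75).

Step 2 — sample covariance matrix, S[i,j] = (1/(n-1)) · Σ_k (x_{k,i} - mean_i) · (x_{k,j} - mean_j), divisor n-1 = 3:
  S[X,X] = ((-0.5)·(-0.5) + (0.5)·(0.5) + (1.5)·(1.5) + (-1.5)·(-1.5)) / 3 = 5/3 = 1.6667
  S[X,Y] = ((-0.5)·(1.25) + (0.5)·(-0.75) + (1.5)·(-0.75) + (-1.5)·(0.25)) / 3 = -2.5/3 = -0.8333
  S[Y,Y] = ((1.25)·(1.25) + (-0.75)·(-0.75) + (-0.75)·(-0.75) + (0.25)·(0.25)) / 3 = 2.75/3 = 0.9167
  S = [[1.6667, -0.8333],
 [-0.8333, 0.9167]].

Step 3 — invert S. det(S) = 1.6667·0.9167 - (-0.8333)² = 0.8333.
  S^{-1} = (1/det) · [[d, -b], [-b, a]] = [[1.1, 1],
 [1, 2]].

Step 4 — quadratic form (x̄ - mu_0)^T · S^{-1} · (x̄ - mu_0):
  S^{-1} · (x̄ - mu_0) = (6.8, 7),
  (x̄ - mu_0)^T · [...] = (5.5)·(6.8) + (0.75)·(7) = 42.65.

Step 5 — scale by n: T² = 4 · 42.65 = 170.6.

T² ≈ 170.6


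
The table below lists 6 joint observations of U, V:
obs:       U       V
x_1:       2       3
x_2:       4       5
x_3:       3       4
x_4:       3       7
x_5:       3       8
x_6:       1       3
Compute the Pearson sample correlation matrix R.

Step 1 — column means:
  mean(U) = (2 + 4 + 3 + 3 + 3 + 1) / 6 = 16/6 = 2.6667
  mean(V) = (3 + 5 + 4 + 7 + 8 + 3) / 6 = 30/6 = 5

Step 2 — sample variances and covariances s[i,j] = (1/(n-1)) · Σ_k (x_{k,i} - mean_i) · (x_{k,j} - mean_j), with n-1 = 5:
  s[U,U] = ((-0.6667)·(-0.6667) + (1.3333)·(1.3333) + (0.3333)·(0.3333) + (0.3333)·(0.3333) + (0.3333)·(0.3333) + (-1.6667)·(-1.6667)) / 5 = 5.3333/5 = 1.0667
  s[U,V] = ((-0.6667)·(-2) + (1.3333)·(0) + (0.3333)·(-1) + (0.3333)·(2) + (0.3333)·(3) + (-1.6667)·(-2)) / 5 = 6/5 = 1.2
  s[V,V] = ((-2)·(-2) + (0)·(0) + (-1)·(-1) + (2)·(2) + (3)·(3) + (-2)·(-2)) / 5 = 22/5 = 4.4
  Sample standard deviations s_i = √(s[i,i]):
  s(U) = √(1.0667) = 1.0328
  s(V) = √(4.4) = 2.0976

Step 3 — r_{ij} = s_{ij} / (s_i · s_j):
  r[U,U] = 1 (diagonal).
  r[U,V] = 1.2 / (1.0328 · 2.0976) = 1.2 / 2.1664 = 0.5539
  r[V,V] = 1 (diagonal).

R is symmetric with unit diagonal. Assembling:

R = [[1, 0.5539],
 [0.5539, 1]]


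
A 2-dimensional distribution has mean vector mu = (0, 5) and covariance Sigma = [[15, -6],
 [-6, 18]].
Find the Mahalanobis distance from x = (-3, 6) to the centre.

Step 1 — centre the observation: (x - mu) = (-3, 1).

Step 2 — invert Sigma. det(Sigma) = 15·18 - (-6)² = 234.
  Sigma^{-1} = (1/det) · [[d, -b], [-b, a]] = [[0.0769, 0.0256],
 [0.0256, 0.0641]].

Step 3 — form the quadratic (x - mu)^T · Sigma^{-1} · (x - mu):
  Sigma^{-1} · (x - mu) = (-0.2051, -0.0128).
  (x - mu)^T · [Sigma^{-1} · (x - mu)] = (-3)·(-0.2051) + (1)·(-0.0128) = 0.6026.

Step 4 — take square root: d = √(0.6026) ≈ 0.7763.

d(x, mu) = √(0.6026) ≈ 0.7763


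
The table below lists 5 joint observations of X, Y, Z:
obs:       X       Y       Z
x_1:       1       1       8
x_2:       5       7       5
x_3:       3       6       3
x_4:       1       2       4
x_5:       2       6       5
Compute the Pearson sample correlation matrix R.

Step 1 — column means:
  mean(X) = (1 + 5 + 3 + 1 + 2) / 5 = 12/5 = 2.4
  mean(Y) = (1 + 7 + 6 + 2 + 6) / 5 = 22/5 = 4.4
  mean(Z) = (8 + 5 + 3 + 4 + 5) / 5 = 25/5 = 5

Step 2 — sample variances and covariances s[i,j] = (1/(n-1)) · Σ_k (x_{k,i} - mean_i) · (x_{k,j} - mean_j), with n-1 = 4:
  s[X,X] = ((-1.4)·(-1.4) + (2.6)·(2.6) + (0.6)·(0.6) + (-1.4)·(-1.4) + (-0.4)·(-0.4)) / 4 = 11.2/4 = 2.8
  s[X,Y] = ((-1.4)·(-3.4) + (2.6)·(2.6) + (0.6)·(1.6) + (-1.4)·(-2.4) + (-0.4)·(1.6)) / 4 = 15.2/4 = 3.8
  s[X,Z] = ((-1.4)·(3) + (2.6)·(0) + (0.6)·(-2) + (-1.4)·(-1) + (-0.4)·(0)) / 4 = -4/4 = -1
  s[Y,Y] = ((-3.4)·(-3.4) + (2.6)·(2.6) + (1.6)·(1.6) + (-2.4)·(-2.4) + (1.6)·(1.6)) / 4 = 29.2/4 = 7.3
  s[Y,Z] = ((-3.4)·(3) + (2.6)·(0) + (1.6)·(-2) + (-2.4)·(-1) + (1.6)·(0)) / 4 = -11/4 = -2.75
  s[Z,Z] = ((3)·(3) + (0)·(0) + (-2)·(-2) + (-1)·(-1) + (0)·(0)) / 4 = 14/4 = 3.5
  Sample standard deviations s_i = √(s[i,i]):
  s(X) = √(2.8) = 1.6733
  s(Y) = √(7.3) = 2.7019
  s(Z) = √(3.5) = 1.8708

Step 3 — r_{ij} = s_{ij} / (s_i · s_j):
  r[X,X] = 1 (diagonal).
  r[X,Y] = 3.8 / (1.6733 · 2.7019) = 3.8 / 4.5211 = 0.8405
  r[X,Z] = -1 / (1.6733 · 1.8708) = -1 / 3.1305 = -0.3194
  r[Y,Y] = 1 (diagonal).
  r[Y,Z] = -2.75 / (2.7019 · 1.8708) = -2.75 / 5.0547 = -0.544
  r[Z,Z] = 1 (diagonal).

R is symmetric with unit diagonal. Assembling:

R = [[1, 0.8405, -0.3194],
 [0.8405, 1, -0.544],
 [-0.3194, -0.544, 1]]


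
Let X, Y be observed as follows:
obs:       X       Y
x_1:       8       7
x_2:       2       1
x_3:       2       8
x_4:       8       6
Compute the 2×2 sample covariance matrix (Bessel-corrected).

Step 1 — column means:
  mean(X) = (8 + 2 + 2 + 8) / 4 = 20/4 = 5
  mean(Y) = (7 + 1 + 8 + 6) / 4 = 22/4 = 5.5

Step 2 — sample covariance S[i,j] = (1/(n-1)) · Σ_k (x_{k,i} - mean_i) · (x_{k,j} - mean_j), with n-1 = 3.
  S[X,X] = ((3)·(3) + (-3)·(-3) + (-3)·(-3) + (3)·(3)) / 3 = 36/3 = 12
  S[X,Y] = ((3)·(1.5) + (-3)·(-4.5) + (-3)·(2.5) + (3)·(0.5)) / 3 = 12/3 = 4
  S[Y,Y] = ((1.5)·(1.5) + (-4.5)·(-4.5) + (2.5)·(2.5) + (0.5)·(0.5)) / 3 = 29/3 = 9.6667

S is symmetric (S[j,i] = S[i,j]). Assembling:

S = [[12, 4],
 [4, 9.6667]]


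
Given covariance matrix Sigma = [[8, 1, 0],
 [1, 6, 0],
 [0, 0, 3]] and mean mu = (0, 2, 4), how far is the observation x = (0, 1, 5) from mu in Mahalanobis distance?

Step 1 — centre the observation: (x - mu) = (0, -1, 1).

Step 2 — invert Sigma (cofactor / det for 3×3, or solve directly):
  Sigma^{-1} = [[0.1277, -0.0213, 0],
 [-0.0213, 0.1702, 0],
 [0, 0, 0.3333]].

Step 3 — form the quadratic (x - mu)^T · Sigma^{-1} · (x - mu):
  Sigma^{-1} · (x - mu) = (0.0213, -0.1702, 0.3333).
  (x - mu)^T · [Sigma^{-1} · (x - mu)] = (0)·(0.0213) + (-1)·(-0.1702) + (1)·(0.3333) = 0.5035.

Step 4 — take square root: d = √(0.5035) ≈ 0.7096.

d(x, mu) = √(0.5035) ≈ 0.7096


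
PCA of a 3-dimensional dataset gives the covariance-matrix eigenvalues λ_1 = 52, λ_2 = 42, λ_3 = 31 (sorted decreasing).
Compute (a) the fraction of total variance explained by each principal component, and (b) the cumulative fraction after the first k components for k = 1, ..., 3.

Step 1 — total variance = trace(Sigma) = Σ λ_i = 52 + 42 + 31 = 125.

Step 2 — fraction explained by component i = λ_i / Σ λ:
  PC1: 52/125 = 0.416
  PC2: 42/125 = 0.336
  PC3: 31/125 = 0.248

Step 3 — cumulative fraction after k components = (λ_1 + ... + λ_k) / Σ λ:
  k = 1: 52/125 = 0.416
  k = 2: (52 + 42)/125 = 94/125 = 0.752
  k = 3: (52 + 42 + 31)/125 = 125/125 = 1

Summary (fraction, with percent):

explained: PC1 0.416 (41.6%), PC2 0.336 (33.6%), PC3 0.248 (24.8%);  cumulative: 0.416, 0.752, 1


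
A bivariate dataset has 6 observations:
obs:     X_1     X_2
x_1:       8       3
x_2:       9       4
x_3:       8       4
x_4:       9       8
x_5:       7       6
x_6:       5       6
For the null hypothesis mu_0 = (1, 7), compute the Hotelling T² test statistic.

Step 1 — sample mean vector:
  mean(X_1) = (8 + 9 + 8 + 9 + 7 + 5) / 6 = 46/6 = 7.6667
  mean(X_2) = (3 + 4 + 4 + 8 + 6 + 6) / 6 = 31/6 = 5.1667
  x̄ = (7.6667, 5.1667),  deviation x̄ - mu_0 = (7.6667, 5.1667) - (1, 7) = (6.6667, -1.8333).

Step 2 — sample covariance matrix, S[i,j] = (1/(n-1)) · Σ_k (x_{k,i} - mean_i) · (x_{k,j} - mean_j), divisor n-1 = 5:
  S[X_1,X_1] = ((0.3333)·(0.3333) + (1.3333)·(1.3333) + (0.3333)·(0.3333) + (1.3333)·(1.3333) + (-0.6667)·(-0.6667) + (-2.6667)·(-2.6667)) / 5 = 11.3333/5 = 2.2667
  S[X_1,X_2] = ((0.3333)·(-2.1667) + (1.3333)·(-1.1667) + (0.3333)·(-1.1667) + (1.3333)·(2.8333) + (-0.6667)·(0.8333) + (-2.6667)·(0.8333)) / 5 = -1.6667/5 = -0.3333
  S[X_2,X_2] = ((-2.1667)·(-2.1667) + (-1.1667)·(-1.1667) + (-1.1667)·(-1.1667) + (2.8333)·(2.8333) + (0.8333)·(0.8333) + (0.8333)·(0.8333)) / 5 = 16.8333/5 = 3.3667
  S = [[2.2667, -0.3333],
 [-0.3333, 3.3667]].

Step 3 — invert S. det(S) = 2.2667·3.3667 - (-0.3333)² = 7.52.
  S^{-1} = (1/det) · [[d, -b], [-b, a]] = [[0.4477, 0.0443],
 [0.0443, 0.3014]].

Step 4 — quadratic form (x̄ - mu_0)^T · S^{-1} · (x̄ - mu_0):
  S^{-1} · (x̄ - mu_0) = (2.9034, -0.2571),
  (x̄ - mu_0)^T · [...] = (6.6667)·(2.9034) + (-1.8333)·(-0.2571) = 19.8271.

Step 5 — scale by n: T² = 6 · 19.8271 = 118.9628.

T² ≈ 118.9628


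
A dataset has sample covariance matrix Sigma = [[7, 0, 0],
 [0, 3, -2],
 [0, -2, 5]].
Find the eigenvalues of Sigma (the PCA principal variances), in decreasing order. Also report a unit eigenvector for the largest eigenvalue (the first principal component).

Step 1 — characteristic polynomial p(λ) = det(λI - Sigma) = λ³ - tr·λ² + c_1·λ - det, where tr = trace, c_1 = sum of the principal 2×2 minors, det = det(Sigma):
  tr = 7 + 3 + 5 = 15,
  c_1 = (7·3 - (0)²) + (7·5 - (0)²) + (3·5 - (-2)²) = 21 + 35 + 11 = 67,
  det = 7·(3·5 - (-2)²) - (0)·((0)·5 - (-2)·(0)) + (0)·((0)·(-2) - 3·(0)) = 7·(11) - (0)·(0) + (0)·(0) = 77.
  So p(λ) = λ³ - 15λ² + 67λ - 77.
Step 2 — look for an integer root (rational root theorem: any rational root is an integer divisor of 77). Testing λ = 7:
  p(7) = 343 - 735 + 469 - 77 = 0  ✓
  Dividing out (λ - 7): p(λ) = (λ - 7)(λ² - 8λ + 11).
Step 3 — remaining eigenvalues from the quadratic λ² - 8λ + 11 = 0:
  Δ = 8² - 4·11 = 64 - 44 = 20,  λ = (8 ± √20)/2 = (8 ± 4.4721)/2 ≈ 6.2361 or 1.7639.
  Sorted: λ_1 = 7,  λ_2 = 6.2361,  λ_3 = 1.7639  (check: sum = 15 = tr ✓).

Step 4 — unit eigenvector for λ_1 = 7: v spans the null space of (Sigma - λ_1 I), whose rows are
  r_1 = (0, 0, 0),  r_2 = (0, -4, -2),  r_3 = (0, -2, -2).
  v is orthogonal to every row, so take v ∝ r_2 × r_3 = ((-4)·(-2) - (-2)·(-2), (-2)·(0) - (0)·(-2), (0)·(-2) - (-4)·(0)) = (4, 0, 0).
  Rescale (divide by 4): u = (1, 0, 0).
  ||u|| = √((1)² + (0)² + (0)²) = √(1) = 1,  v_1 = u/||u|| ≈ (1, 0, 0) (||v_1|| = 1).

λ_1 = 7,  λ_2 = 6.2361,  λ_3 = 1.7639;  v_1 ≈ (1, 0, 0)


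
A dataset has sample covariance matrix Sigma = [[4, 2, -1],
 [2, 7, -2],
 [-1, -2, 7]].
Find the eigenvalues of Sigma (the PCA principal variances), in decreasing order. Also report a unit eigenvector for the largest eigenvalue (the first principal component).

Step 1 — characteristic polynomial p(λ) = det(λI - Sigma) = λ³ - tr·λ² + c_1·λ - det, where tr = trace, c_1 = sum of the principal 2×2 minors, det = det(Sigma):
  tr = 4 + 7 + 7 = 18,
  c_1 = (4·7 - (2)²) + (4·7 - (-1)²) + (7·7 - (-2)²) = 24 + 27 + 45 = 96,
  det = 4·(7·7 - (-2)²) - (2)·((2)·7 - (-2)·(-1)) + (-1)·((2)·(-2) - 7·(-1)) = 4·(45) - (2)·(12) + (-1)·(3) = 153.
  So p(λ) = λ³ - 18λ² + 96λ - 153.
Step 2 — look for an integer root (rational root theorem: any rational root is an integer divisor of 153). Testing λ = 3:
  p(3) = 27 - 162 + 288 - 153 = 0  ✓
  Dividing out (λ - 3): p(λ) = (λ - 3)(λ² - 15λ + 51).
Step 3 — remaining eigenvalues from the quadratic λ² - 15λ + 51 = 0:
  Δ = 15² - 4·51 = 225 - 204 = 21,  λ = (15 ± √21)/2 = (15 ± 4.5826)/2 ≈ 9.7913 or 5.2087.
  Sorted: λ_1 = 9.7913,  λ_2 = 5.2087,  λ_3 = 3  (check: sum = 18 = tr ✓).

Step 4 — unit eigenvector for λ_1 ≈ 9.7913: v spans the null space of (Sigma - λ_1 I), whose rows are
  r_1 = (-5.7913, 2, -1),  r_2 = (2, -2.7913, -2),  r_3 = (-1, -2, -2.7913).
  v is orthogonal to every row, so take v ∝ r_1 × r_2 = ((2)·(-2) - (-1)·(-2.7913), (-1)·(2) - (-5.7913)·(-2), (-5.7913)·(-2.7913) - (2)·(2)) ≈ (-6.7913, -13.5826, 12.1652).
  Rescale (multiply by -1 so the first nonzero entry is positive): u = (6.7913, 13.5826, -12.1652).
  ||u|| = √((6.7913)² + (13.5826)² + (-12.1652)²) = √(378.5989) ≈ 19.4576,  v_1 = u/||u|| ≈ (0.349, 0.6981, -0.6252) (||v_1|| = 1).

λ_1 = 9.7913,  λ_2 = 5.2087,  λ_3 = 3;  v_1 ≈ (0.349, 0.6981, -0.6252)


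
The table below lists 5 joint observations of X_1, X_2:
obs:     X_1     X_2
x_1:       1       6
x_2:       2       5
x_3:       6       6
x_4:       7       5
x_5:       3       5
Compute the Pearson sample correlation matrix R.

Step 1 — column means:
  mean(X_1) = (1 + 2 + 6 + 7 + 3) / 5 = 19/5 = 3.8
  mean(X_2) = (6 + 5 + 6 + 5 + 5) / 5 = 27/5 = 5.4

Step 2 — sample variances and covariances s[i,j] = (1/(n-1)) · Σ_k (x_{k,i} - mean_i) · (x_{k,j} - mean_j), with n-1 = 4:
  s[X_1,X_1] = ((-2.8)·(-2.8) + (-1.8)·(-1.8) + (2.2)·(2.2) + (3.2)·(3.2) + (-0.8)·(-0.8)) / 4 = 26.8/4 = 6.7
  s[X_1,X_2] = ((-2.8)·(0.6) + (-1.8)·(-0.4) + (2.2)·(0.6) + (3.2)·(-0.4) + (-0.8)·(-0.4)) / 4 = -0.6/4 = -0.15
  s[X_2,X_2] = ((0.6)·(0.6) + (-0.4)·(-0.4) + (0.6)·(0.6) + (-0.4)·(-0.4) + (-0.4)·(-0.4)) / 4 = 1.2/4 = 0.3
  Sample standard deviations s_i = √(s[i,i]):
  s(X_1) = √(6.7) = 2.5884
  s(X_2) = √(0.3) = 0.5477

Step 3 — r_{ij} = s_{ij} / (s_i · s_j):
  r[X_1,X_1] = 1 (diagonal).
  r[X_1,X_2] = -0.15 / (2.5884 · 0.5477) = -0.15 / 1.4177 = -0.1058
  r[X_2,X_2] = 1 (diagonal).

R is symmetric with unit diagonal. Assembling:

R = [[1, -0.1058],
 [-0.1058, 1]]


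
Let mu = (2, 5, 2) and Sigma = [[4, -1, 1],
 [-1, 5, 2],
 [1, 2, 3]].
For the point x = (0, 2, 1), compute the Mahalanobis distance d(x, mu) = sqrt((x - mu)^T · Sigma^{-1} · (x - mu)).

Step 1 — centre the observation: (x - mu) = (-2, -3, -1).

Step 2 — invert Sigma (cofactor / det for 3×3, or solve directly):
  Sigma^{-1} = [[0.3438, 0.1562, -0.2188],
 [0.1562, 0.3438, -0.2812],
 [-0.2188, -0.2812, 0.5938]].

Step 3 — form the quadratic (x - mu)^T · Sigma^{-1} · (x - mu):
  Sigma^{-1} · (x - mu) = (-0.9375, -1.0625, 0.6875).
  (x - mu)^T · [Sigma^{-1} · (x - mu)] = (-2)·(-0.9375) + (-3)·(-1.0625) + (-1)·(0.6875) = 4.375.

Step 4 — take square root: d = √(4.375) ≈ 2.0917.

d(x, mu) = √(4.375) ≈ 2.0917


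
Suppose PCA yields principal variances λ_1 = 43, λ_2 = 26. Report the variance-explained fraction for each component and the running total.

Step 1 — total variance = trace(Sigma) = Σ λ_i = 43 + 26 = 69.

Step 2 — fraction explained by component i = λ_i / Σ λ:
  PC1: 43/69 = 0.6232
  PC2: 26/69 = 0.3768

Step 3 — cumulative fraction after k components = (λ_1 + ... + λ_k) / Σ λ:
  k = 1: 43/69 = 0.6232
  k = 2: (43 + 26)/69 = 69/69 = 1

Summary (fraction, with percent):

explained: PC1 0.6232 (62.32%), PC2 0.3768 (37.68%);  cumulative: 0.6232, 1


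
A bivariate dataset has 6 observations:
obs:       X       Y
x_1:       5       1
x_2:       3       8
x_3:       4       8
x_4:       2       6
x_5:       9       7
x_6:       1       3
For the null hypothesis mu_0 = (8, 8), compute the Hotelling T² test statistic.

Step 1 — sample mean vector:
  mean(X) = (5 + 3 + 4 + 2 + 9 + 1) / 6 = 24/6 = 4
  mean(Y) = (1 + 8 + 8 + 6 + 7 + 3) / 6 = 33/6 = 5.5
  x̄ = (4, 5.5),  deviation x̄ - mu_0 = (4, 5.5) - (8, 8) = (-4, -2.5).

Step 2 — sample covariance matrix, S[i,j] = (1/(n-1)) · Σ_k (x_{k,i} - mean_i) · (x_{k,j} - mean_j), divisor n-1 = 5:
  S[X,X] = ((1)·(1) + (-1)·(-1) + (0)·(0) + (-2)·(-2) + (5)·(5) + (-3)·(-3)) / 5 = 40/5 = 8
  S[X,Y] = ((1)·(-4.5) + (-1)·(2.5) + (0)·(2.5) + (-2)·(0.5) + (5)·(1.5) + (-3)·(-2.5)) / 5 = 7/5 = 1.4
  S[Y,Y] = ((-4.5)·(-4.5) + (2.5)·(2.5) + (2.5)·(2.5) + (0.5)·(0.5) + (1.5)·(1.5) + (-2.5)·(-2.5)) / 5 = 41.5/5 = 8.3
  S = [[8, 1.4],
 [1.4, 8.3]].

Step 3 — invert S. det(S) = 8·8.3 - (1.4)² = 64.44.
  S^{-1} = (1/det) · [[d, -b], [-b, a]] = [[0.1288, -0.0217],
 [-0.0217, 0.1241]].

Step 4 — quadratic form (x̄ - mu_0)^T · S^{-1} · (x̄ - mu_0):
  S^{-1} · (x̄ - mu_0) = (-0.4609, -0.2235),
  (x̄ - mu_0)^T · [...] = (-4)·(-0.4609) + (-2.5)·(-0.2235) = 2.4022.

Step 5 — scale by n: T² = 6 · 2.4022 = 14.4134.

T² ≈ 14.4134


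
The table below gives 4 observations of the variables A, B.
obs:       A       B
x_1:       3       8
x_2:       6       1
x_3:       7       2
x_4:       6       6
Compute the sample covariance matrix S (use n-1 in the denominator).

Step 1 — column means:
  mean(A) = (3 + 6 + 7 + 6) / 4 = 22/4 = 5.5
  mean(B) = (8 + 1 + 2 + 6) / 4 = 17/4 = 4.25

Step 2 — sample covariance S[i,j] = (1/(n-1)) · Σ_k (x_{k,i} - mean_i) · (x_{k,j} - mean_j), with n-1 = 3.
  S[A,A] = ((-2.5)·(-2.5) + (0.5)·(0.5) + (1.5)·(1.5) + (0.5)·(0.5)) / 3 = 9/3 = 3
  S[A,B] = ((-2.5)·(3.75) + (0.5)·(-3.25) + (1.5)·(-2.25) + (0.5)·(1.75)) / 3 = -13.5/3 = -4.5
  S[B,B] = ((3.75)·(3.75) + (-3.25)·(-3.25) + (-2.25)·(-2.25) + (1.75)·(1.75)) / 3 = 32.75/3 = 10.9167

S is symmetric (S[j,i] = S[i,j]). Assembling:

S = [[3, -4.5],
 [-4.5, 10.9167]]


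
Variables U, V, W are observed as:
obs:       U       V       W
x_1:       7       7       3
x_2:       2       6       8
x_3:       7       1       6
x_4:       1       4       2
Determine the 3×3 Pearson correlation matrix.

Step 1 — column means:
  mean(U) = (7 + 2 + 7 + 1) / 4 = 17/4 = 4.25
  mean(V) = (7 + 6 + 1 + 4) / 4 = 18/4 = 4.5
  mean(W) = (3 + 8 + 6 + 2) / 4 = 19/4 = 4.75

Step 2 — sample variances and covariances s[i,j] = (1/(n-1)) · Σ_k (x_{k,i} - mean_i) · (x_{k,j} - mean_j), with n-1 = 3:
  s[U,U] = ((2.75)·(2.75) + (-2.25)·(-2.25) + (2.75)·(2.75) + (-3.25)·(-3.25)) / 3 = 30.75/3 = 10.25
  s[U,V] = ((2.75)·(2.5) + (-2.25)·(1.5) + (2.75)·(-3.5) + (-3.25)·(-0.5)) / 3 = -4.5/3 = -1.5
  s[U,W] = ((2.75)·(-1.75) + (-2.25)·(3.25) + (2.75)·(1.25) + (-3.25)·(-2.75)) / 3 = 0.25/3 = 0.0833
  s[V,V] = ((2.5)·(2.5) + (1.5)·(1.5) + (-3.5)·(-3.5) + (-0.5)·(-0.5)) / 3 = 21/3 = 7
  s[V,W] = ((2.5)·(-1.75) + (1.5)·(3.25) + (-3.5)·(1.25) + (-0.5)·(-2.75)) / 3 = -2.5/3 = -0.8333
  s[W,W] = ((-1.75)·(-1.75) + (3.25)·(3.25) + (1.25)·(1.25) + (-2.75)·(-2.75)) / 3 = 22.75/3 = 7.5833
  Sample standard deviations s_i = √(s[i,i]):
  s(U) = √(10.25) = 3.2016
  s(V) = √(7) = 2.6458
  s(W) = √(7.5833) = 2.7538

Step 3 — r_{ij} = s_{ij} / (s_i · s_j):
  r[U,U] = 1 (diagonal).
  r[U,V] = -1.5 / (3.2016 · 2.6458) = -1.5 / 8.4705 = -0.1771
  r[U,W] = 0.0833 / (3.2016 · 2.7538) = 0.0833 / 8.8164 = 0.0095
  r[V,V] = 1 (diagonal).
  r[V,W] = -0.8333 / (2.6458 · 2.7538) = -0.8333 / 7.2858 = -0.1144
  r[W,W] = 1 (diagonal).

R is symmetric with unit diagonal. Assembling:

R = [[1, -0.1771, 0.0095],
 [-0.1771, 1, -0.1144],
 [0.0095, -0.1144, 1]]


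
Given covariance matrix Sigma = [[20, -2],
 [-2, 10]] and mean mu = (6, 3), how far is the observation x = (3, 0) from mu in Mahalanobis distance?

Step 1 — centre the observation: (x - mu) = (-3, -3).

Step 2 — invert Sigma. det(Sigma) = 20·10 - (-2)² = 196.
  Sigma^{-1} = (1/det) · [[d, -b], [-b, a]] = [[0.051, 0.0102],
 [0.0102, 0.102]].

Step 3 — form the quadratic (x - mu)^T · Sigma^{-1} · (x - mu):
  Sigma^{-1} · (x - mu) = (-0.1837, -0.3367).
  (x - mu)^T · [Sigma^{-1} · (x - mu)] = (-3)·(-0.1837) + (-3)·(-0.3367) = 1.5612.

Step 4 — take square root: d = √(1.5612) ≈ 1.2495.

d(x, mu) = √(1.5612) ≈ 1.2495


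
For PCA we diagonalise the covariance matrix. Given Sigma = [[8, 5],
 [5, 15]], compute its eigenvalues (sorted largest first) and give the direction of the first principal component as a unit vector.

Step 1 — characteristic polynomial of 2×2 Sigma:
  det(Sigma - λI) = λ² - trace · λ + det = 0.
  trace = 8 + 15 = 23, det = 8·15 - (5)² = 95.
Step 2 — discriminant:
  Δ = trace² - 4·det = 529 - 380 = 149.
Step 3 — eigenvalues:
  λ = (trace ± √Δ)/2 = (23 ± 12.2066)/2,
  λ_1 = 17.6033,  λ_2 = 5.3967.

Step 4 — unit eigenvector for λ_1: solve (Sigma - λ_1 I)v = 0. First row:
  (8 - 17.6033)·v_x + (5)·v_y = 0, i.e. (-9.6033)·v_x + (5)·v_y = 0,
  so v ∝ (b, λ_1 - a) = (5, 9.6033) = u.
  ||u|| = √((5)² + (9.6033)²) = √(117.2229) ≈ 10.827,
  v_1 = u/||u|| ≈ (0.4618, 0.887) (||v_1|| = 1).

λ_1 = 17.6033,  λ_2 = 5.3967;  v_1 ≈ (0.4618, 0.887)


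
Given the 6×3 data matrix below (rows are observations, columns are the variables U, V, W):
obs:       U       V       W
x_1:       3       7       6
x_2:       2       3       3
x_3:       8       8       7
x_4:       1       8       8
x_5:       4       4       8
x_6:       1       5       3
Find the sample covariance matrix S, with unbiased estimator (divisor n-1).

Step 1 — column means:
  mean(U) = (3 + 2 + 8 + 1 + 4 + 1) / 6 = 19/6 = 3.1667
  mean(V) = (7 + 3 + 8 + 8 + 4 + 5) / 6 = 35/6 = 5.8333
  mean(W) = (6 + 3 + 7 + 8 + 8 + 3) / 6 = 35/6 = 5.8333

Step 2 — sample covariance S[i,j] = (1/(n-1)) · Σ_k (x_{k,i} - mean_i) · (x_{k,j} - mean_j), with n-1 = 5.
  S[U,U] = ((-0.1667)·(-0.1667) + (-1.1667)·(-1.1667) + (4.8333)·(4.8333) + (-2.1667)·(-2.1667) + (0.8333)·(0.8333) + (-2.1667)·(-2.1667)) / 5 = 34.8333/5 = 6.9667
  S[U,V] = ((-0.1667)·(1.1667) + (-1.1667)·(-2.8333) + (4.8333)·(2.1667) + (-2.1667)·(2.1667) + (0.8333)·(-1.8333) + (-2.1667)·(-0.8333)) / 5 = 9.1667/5 = 1.8333
  S[U,W] = ((-0.1667)·(0.1667) + (-1.1667)·(-2.8333) + (4.8333)·(1.1667) + (-2.1667)·(2.1667) + (0.8333)·(2.1667) + (-2.1667)·(-2.8333)) / 5 = 12.1667/5 = 2.4333
  S[V,V] = ((1.1667)·(1.1667) + (-2.8333)·(-2.8333) + (2.1667)·(2.1667) + (2.1667)·(2.1667) + (-1.8333)·(-1.8333) + (-0.8333)·(-0.8333)) / 5 = 22.8333/5 = 4.5667
  S[V,W] = ((1.1667)·(0.1667) + (-2.8333)·(-2.8333) + (2.1667)·(1.1667) + (2.1667)·(2.1667) + (-1.8333)·(2.1667) + (-0.8333)·(-2.8333)) / 5 = 13.8333/5 = 2.7667
  S[W,W] = ((0.1667)·(0.1667) + (-2.8333)·(-2.8333) + (1.1667)·(1.1667) + (2.1667)·(2.1667) + (2.1667)·(2.1667) + (-2.8333)·(-2.8333)) / 5 = 26.8333/5 = 5.3667

S is symmetric (S[j,i] = S[i,j]). Assembling:

S = [[6.9667, 1.8333, 2.4333],
 [1.8333, 4.5667, 2.7667],
 [2.4333, 2.7667, 5.3667]]


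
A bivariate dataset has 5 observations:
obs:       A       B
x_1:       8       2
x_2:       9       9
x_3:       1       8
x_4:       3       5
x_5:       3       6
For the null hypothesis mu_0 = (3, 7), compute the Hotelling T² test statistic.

Step 1 — sample mean vector:
  mean(A) = (8 + 9 + 1 + 3 + 3) / 5 = 24/5 = 4.8
  mean(B) = (2 + 9 + 8 + 5 + 6) / 5 = 30/5 = 6
  x̄ = (4.8, 6),  deviation x̄ - mu_0 = (4.8, 6) - (3, 7) = (1.8, -1).

Step 2 — sample covariance matrix, S[i,j] = (1/(n-1)) · Σ_k (x_{k,i} - mean_i) · (x_{k,j} - mean_j), divisor n-1 = 4:
  S[A,A] = ((3.2)·(3.2) + (4.2)·(4.2) + (-3.8)·(-3.8) + (-1.8)·(-1.8) + (-1.8)·(-1.8)) / 4 = 48.8/4 = 12.2
  S[A,B] = ((3.2)·(-4) + (4.2)·(3) + (-3.8)·(2) + (-1.8)·(-1) + (-1.8)·(0)) / 4 = -6/4 = -1.5
  S[B,B] = ((-4)·(-4) + (3)·(3) + (2)·(2) + (-1)·(-1) + (0)·(0)) / 4 = 30/4 = 7.5
  S = [[12.2, -1.5],
 [-1.5, 7.5]].

Step 3 — invert S. det(S) = 12.2·7.5 - (-1.5)² = 89.25.
  S^{-1} = (1/det) · [[d, -b], [-b, a]] = [[0.084, 0.0168],
 [0.0168, 0.1367]].

Step 4 — quadratic form (x̄ - mu_0)^T · S^{-1} · (x̄ - mu_0):
  S^{-1} · (x̄ - mu_0) = (0.1345, -0.1064),
  (x̄ - mu_0)^T · [...] = (1.8)·(0.1345) + (-1)·(-0.1064) = 0.3485.

Step 5 — scale by n: T² = 5 · 0.3485 = 1.7423.

T² ≈ 1.7423


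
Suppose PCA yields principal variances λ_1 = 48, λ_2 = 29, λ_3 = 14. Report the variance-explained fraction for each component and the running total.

Step 1 — total variance = trace(Sigma) = Σ λ_i = 48 + 29 + 14 = 91.

Step 2 — fraction explained by component i = λ_i / Σ λ:
  PC1: 48/91 = 0.5275
  PC2: 29/91 = 0.3187
  PC3: 14/91 = 0.1538

Step 3 — cumulative fraction after k components = (λ_1 + ... + λ_k) / Σ λ:
  k = 1: 48/91 = 0.5275
  k = 2: (48 + 29)/91 = 77/91 = 0.8462
  k = 3: (48 + 29 + 14)/91 = 91/91 = 1

Summary (fraction, with percent):

explained: PC1 0.5275 (52.75%), PC2 0.3187 (31.87%), PC3 0.1538 (15.38%);  cumulative: 0.5275, 0.8462, 1


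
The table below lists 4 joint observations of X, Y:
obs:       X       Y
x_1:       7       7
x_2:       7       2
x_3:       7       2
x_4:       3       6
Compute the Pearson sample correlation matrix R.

Step 1 — column means:
  mean(X) = (7 + 7 + 7 + 3) / 4 = 24/4 = 6
  mean(Y) = (7 + 2 + 2 + 6) / 4 = 17/4 = 4.25

Step 2 — sample variances and covariances s[i,j] = (1/(n-1)) · Σ_k (x_{k,i} - mean_i) · (x_{k,j} - mean_j), with n-1 = 3:
  s[X,X] = ((1)·(1) + (1)·(1) + (1)·(1) + (-3)·(-3)) / 3 = 12/3 = 4
  s[X,Y] = ((1)·(2.75) + (1)·(-2.25) + (1)·(-2.25) + (-3)·(1.75)) / 3 = -7/3 = -2.3333
  s[Y,Y] = ((2.75)·(2.75) + (-2.25)·(-2.25) + (-2.25)·(-2.25) + (1.75)·(1.75)) / 3 = 20.75/3 = 6.9167
  Sample standard deviations s_i = √(s[i,i]):
  s(X) = √(4) = 2
  s(Y) = √(6.9167) = 2.63

Step 3 — r_{ij} = s_{ij} / (s_i · s_j):
  r[X,X] = 1 (diagonal).
  r[X,Y] = -2.3333 / (2 · 2.63) = -2.3333 / 5.2599 = -0.4436
  r[Y,Y] = 1 (diagonal).

R is symmetric with unit diagonal. Assembling:

R = [[1, -0.4436],
 [-0.4436, 1]]


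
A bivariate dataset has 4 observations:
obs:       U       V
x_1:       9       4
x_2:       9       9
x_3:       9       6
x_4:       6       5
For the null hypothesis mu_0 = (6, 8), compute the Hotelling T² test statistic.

Step 1 — sample mean vector:
  mean(U) = (9 + 9 + 9 + 6) / 4 = 33/4 = 8.25
  mean(V) = (4 + 9 + 6 + 5) / 4 = 24/4 = 6
  x̄ = (8.25, 6),  deviation x̄ - mu_0 = (8.25, 6) - (6, 8) = (2.25, -2).

Step 2 — sample covariance matrix, S[i,j] = (1/(n-1)) · Σ_k (x_{k,i} - mean_i) · (x_{k,j} - mean_j), divisor n-1 = 3:
  S[U,U] = ((0.75)·(0.75) + (0.75)·(0.75) + (0.75)·(0.75) + (-2.25)·(-2.25)) / 3 = 6.75/3 = 2.25
  S[U,V] = ((0.75)·(-2) + (0.75)·(3) + (0.75)·(0) + (-2.25)·(-1)) / 3 = 3/3 = 1
  S[V,V] = ((-2)·(-2) + (3)·(3) + (0)·(0) + (-1)·(-1)) / 3 = 14/3 = 4.6667
  S = [[2.25, 1],
 [1, 4.6667]].

Step 3 — invert S. det(S) = 2.25·4.6667 - (1)² = 9.5.
  S^{-1} = (1/det) · [[d, -b], [-b, a]] = [[0.4912, -0.1053],
 [-0.1053, 0.2368]].

Step 4 — quadratic form (x̄ - mu_0)^T · S^{-1} · (x̄ - mu_0):
  S^{-1} · (x̄ - mu_0) = (1.3158, -0.7105),
  (x̄ - mu_0)^T · [...] = (2.25)·(1.3158) + (-2)·(-0.7105) = 4.3816.

Step 5 — scale by n: T² = 4 · 4.3816 = 17.5263.

T² ≈ 17.5263


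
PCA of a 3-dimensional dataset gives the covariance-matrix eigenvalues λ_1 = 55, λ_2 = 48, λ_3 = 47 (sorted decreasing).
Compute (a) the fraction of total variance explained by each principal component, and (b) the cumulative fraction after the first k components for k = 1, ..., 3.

Step 1 — total variance = trace(Sigma) = Σ λ_i = 55 + 48 + 47 = 150.

Step 2 — fraction explained by component i = λ_i / Σ λ:
  PC1: 55/150 = 0.3667
  PC2: 48/150 = 0.32
  PC3: 47/150 = 0.3133

Step 3 — cumulative fraction after k components = (λ_1 + ... + λ_k) / Σ λ:
  k = 1: 55/150 = 0.3667
  k = 2: (55 + 48)/150 = 103/150 = 0.6867
  k = 3: (55 + 48 + 47)/150 = 150/150 = 1

Summary (fraction, with percent):

explained: PC1 0.3667 (36.67%), PC2 0.32 (32%), PC3 0.3133 (31.33%);  cumulative: 0.3667, 0.6867, 1


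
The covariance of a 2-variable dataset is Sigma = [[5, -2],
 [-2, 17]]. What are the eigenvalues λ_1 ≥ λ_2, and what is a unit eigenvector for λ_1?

Step 1 — characteristic polynomial of 2×2 Sigma:
  det(Sigma - λI) = λ² - trace · λ + det = 0.
  trace = 5 + 17 = 22, det = 5·17 - (-2)² = 81.
Step 2 — discriminant:
  Δ = trace² - 4·det = 484 - 324 = 160.
Step 3 — eigenvalues:
  λ = (trace ± √Δ)/2 = (22 ± 12.6491)/2,
  λ_1 = 17.3246,  λ_2 = 4.6754.

Step 4 — unit eigenvector for λ_1: solve (Sigma - λ_1 I)v = 0. First row:
  (5 - 17.3246)·v_x + (-2)·v_y = 0, i.e. (-12.3246)·v_x + (-2)·v_y = 0,
  so v ∝ (b, λ_1 - a) = (-2, 12.3246); multiply by -1 so the first entry is positive: u = (2, -12.3246).
  ||u|| = √((2)² + (-12.3246)²) = √(155.8947) ≈ 12.4858,
  v_1 = u/||u|| ≈ (0.1602, -0.9871) (||v_1|| = 1).

λ_1 = 17.3246,  λ_2 = 4.6754;  v_1 ≈ (0.1602, -0.9871)


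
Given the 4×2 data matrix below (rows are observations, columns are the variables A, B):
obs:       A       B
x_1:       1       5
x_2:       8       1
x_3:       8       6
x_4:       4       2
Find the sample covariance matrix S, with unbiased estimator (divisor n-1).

Step 1 — column means:
  mean(A) = (1 + 8 + 8 + 4) / 4 = 21/4 = 5.25
  mean(B) = (5 + 1 + 6 + 2) / 4 = 14/4 = 3.5

Step 2 — sample covariance S[i,j] = (1/(n-1)) · Σ_k (x_{k,i} - mean_i) · (x_{k,j} - mean_j), with n-1 = 3.
  S[A,A] = ((-4.25)·(-4.25) + (2.75)·(2.75) + (2.75)·(2.75) + (-1.25)·(-1.25)) / 3 = 34.75/3 = 11.5833
  S[A,B] = ((-4.25)·(1.5) + (2.75)·(-2.5) + (2.75)·(2.5) + (-1.25)·(-1.5)) / 3 = -4.5/3 = -1.5
  S[B,B] = ((1.5)·(1.5) + (-2.5)·(-2.5) + (2.5)·(2.5) + (-1.5)·(-1.5)) / 3 = 17/3 = 5.6667

S is symmetric (S[j,i] = S[i,j]). Assembling:

S = [[11.5833, -1.5],
 [-1.5, 5.6667]]


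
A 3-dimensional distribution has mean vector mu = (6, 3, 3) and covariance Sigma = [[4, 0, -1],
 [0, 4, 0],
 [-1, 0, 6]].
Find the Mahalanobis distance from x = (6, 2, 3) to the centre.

Step 1 — centre the observation: (x - mu) = (0, -1, 0).

Step 2 — invert Sigma (cofactor / det for 3×3, or solve directly):
  Sigma^{-1} = [[0.2609, 0, 0.0435],
 [0, 0.25, 0],
 [0.0435, 0, 0.1739]].

Step 3 — form the quadratic (x - mu)^T · Sigma^{-1} · (x - mu):
  Sigma^{-1} · (x - mu) = (0, -0.25, 0).
  (x - mu)^T · [Sigma^{-1} · (x - mu)] = (0)·(0) + (-1)·(-0.25) + (0)·(0) = 0.25.

Step 4 — take square root: d = √(0.25) ≈ 0.5.

d(x, mu) = √(0.25) ≈ 0.5


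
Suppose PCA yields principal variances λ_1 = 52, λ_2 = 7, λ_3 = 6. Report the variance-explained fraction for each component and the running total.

Step 1 — total variance = trace(Sigma) = Σ λ_i = 52 + 7 + 6 = 65.

Step 2 — fraction explained by component i = λ_i / Σ λ:
  PC1: 52/65 = 0.8
  PC2: 7/65 = 0.1077
  PC3: 6/65 = 0.0923

Step 3 — cumulative fraction after k components = (λ_1 + ... + λ_k) / Σ λ:
  k = 1: 52/65 = 0.8
  k = 2: (52 + 7)/65 = 59/65 = 0.9077
  k = 3: (52 + 7 + 6)/65 = 65/65 = 1

Summary (fraction, with percent):

explained: PC1 0.8 (80%), PC2 0.1077 (10.77%), PC3 0.0923 (9.23%);  cumulative: 0.8, 0.9077, 1


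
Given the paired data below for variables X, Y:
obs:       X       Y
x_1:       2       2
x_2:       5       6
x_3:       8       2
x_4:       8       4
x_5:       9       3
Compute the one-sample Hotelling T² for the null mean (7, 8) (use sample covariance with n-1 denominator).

Step 1 — sample mean vector:
  mean(X) = (2 + 5 + 8 + 8 + 9) / 5 = 32/5 = 6.4
  mean(Y) = (2 + 6 + 2 + 4 + 3) / 5 = 17/5 = 3.4
  x̄ = (6.4, 3.4),  deviation x̄ - mu_0 = (6.4, 3.4) - (7, 8) = (-0.6, -4.6).

Step 2 — sample covariance matrix, S[i,j] = (1/(n-1)) · Σ_k (x_{k,i} - mean_i) · (x_{k,j} - mean_j), divisor n-1 = 4:
  S[X,X] = ((-4.4)·(-4.4) + (-1.4)·(-1.4) + (1.6)·(1.6) + (1.6)·(1.6) + (2.6)·(2.6)) / 4 = 33.2/4 = 8.3
  S[X,Y] = ((-4.4)·(-1.4) + (-1.4)·(2.6) + (1.6)·(-1.4) + (1.6)·(0.6) + (2.6)·(-0.4)) / 4 = 0.2/4 = 0.05
  S[Y,Y] = ((-1.4)·(-1.4) + (2.6)·(2.6) + (-1.4)·(-1.4) + (0.6)·(0.6) + (-0.4)·(-0.4)) / 4 = 11.2/4 = 2.8
  S = [[8.3, 0.05],
 [0.05, 2.8]].

Step 3 — invert S. det(S) = 8.3·2.8 - (0.05)² = 23.2375.
  S^{-1} = (1/det) · [[d, -b], [-b, a]] = [[0.1205, -0.0022],
 [-0.0022, 0.3572]].

Step 4 — quadratic form (x̄ - mu_0)^T · S^{-1} · (x̄ - mu_0):
  S^{-1} · (x̄ - mu_0) = (-0.0624, -1.6417),
  (x̄ - mu_0)^T · [...] = (-0.6)·(-0.0624) + (-4.6)·(-1.6417) = 7.5895.

Step 5 — scale by n: T² = 5 · 7.5895 = 37.9473.

T² ≈ 37.9473


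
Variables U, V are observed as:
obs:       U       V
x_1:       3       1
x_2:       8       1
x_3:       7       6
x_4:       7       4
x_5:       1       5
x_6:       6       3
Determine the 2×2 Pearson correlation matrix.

Step 1 — column means:
  mean(U) = (3 + 8 + 7 + 7 + 1 + 6) / 6 = 32/6 = 5.3333
  mean(V) = (1 + 1 + 6 + 4 + 5 + 3) / 6 = 20/6 = 3.3333

Step 2 — sample variances and covariances s[i,j] = (1/(n-1)) · Σ_k (x_{k,i} - mean_i) · (x_{k,j} - mean_j), with n-1 = 5:
  s[U,U] = ((-2.3333)·(-2.3333) + (2.6667)·(2.6667) + (1.6667)·(1.6667) + (1.6667)·(1.6667) + (-4.3333)·(-4.3333) + (0.6667)·(0.6667)) / 5 = 37.3333/5 = 7.4667
  s[U,V] = ((-2.3333)·(-2.3333) + (2.6667)·(-2.3333) + (1.6667)·(2.6667) + (1.6667)·(0.6667) + (-4.3333)·(1.6667) + (0.6667)·(-0.3333)) / 5 = -2.6667/5 = -0.5333
  s[V,V] = ((-2.3333)·(-2.3333) + (-2.3333)·(-2.3333) + (2.6667)·(2.6667) + (0.6667)·(0.6667) + (1.6667)·(1.6667) + (-0.3333)·(-0.3333)) / 5 = 21.3333/5 = 4.2667
  Sample standard deviations s_i = √(s[i,i]):
  s(U) = √(7.4667) = 2.7325
  s(V) = √(4.2667) = 2.0656

Step 3 — r_{ij} = s_{ij} / (s_i · s_j):
  r[U,U] = 1 (diagonal).
  r[U,V] = -0.5333 / (2.7325 · 2.0656) = -0.5333 / 5.6443 = -0.0945
  r[V,V] = 1 (diagonal).

R is symmetric with unit diagonal. Assembling:

R = [[1, -0.0945],
 [-0.0945, 1]]


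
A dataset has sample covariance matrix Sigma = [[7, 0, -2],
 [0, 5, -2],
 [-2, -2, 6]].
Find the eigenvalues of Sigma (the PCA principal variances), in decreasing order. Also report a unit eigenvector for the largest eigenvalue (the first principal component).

Step 1 — characteristic polynomial p(λ) = det(λI - Sigma) = λ³ - tr·λ² + c_1·λ - det, where tr = trace, c_1 = sum of the principal 2×2 minors, det = det(Sigma):
  tr = 7 + 5 + 6 = 18,
  c_1 = (7·5 - (0)²) + (7·6 - (-2)²) + (5·6 - (-2)²) = 35 + 38 + 26 = 99,
  det = 7·(5·6 - (-2)²) - (0)·((0)·6 - (-2)·(-2)) + (-2)·((0)·(-2) - 5·(-2)) = 7·(26) - (0)·(-4) + (-2)·(10) = 162.
  So p(λ) = λ³ - 18λ² + 99λ - 162.
Step 2 — look for an integer root (rational root theorem: any rational root is an integer divisor of 162). Testing λ = 3:
  p(3) = 27 - 162 + 297 - 162 = 0  ✓
  Dividing out (λ - 3): p(λ) = (λ - 3)(λ² - 15λ + 54).
Step 3 — remaining eigenvalues from the quadratic λ² - 15λ + 54 = 0:
  Δ = 15² - 4·54 = 225 - 216 = 9,  λ = (15 ± √9)/2 = (15 ± 3)/2 = 9 or 6.
  Sorted: λ_1 = 9,  λ_2 = 6,  λ_3 = 3  (check: sum = 18 = tr ✓).

Step 4 — unit eigenvector for λ_1 = 9: v spans the null space of (Sigma - λ_1 I), whose rows are
  r_1 = (-2, 0, -2),  r_2 = (0, -4, -2),  r_3 = (-2, -2, -3).
  v is orthogonal to every row, so take v ∝ r_1 × r_2 = ((0)·(-2) - (-2)·(-4), (-2)·(0) - (-2)·(-2), (-2)·(-4) - (0)·(0)) = (-8, -4, 8).
  Rescale (divide by 4; multiply by -1 so the first nonzero entry is positive): u = (2, 1, -2).
  ||u|| = √((2)² + (1)² + (-2)²) = √(9) = 3,  v_1 = u/||u|| ≈ (0.6667, 0.3333, -0.6667) (||v_1|| = 1).

λ_1 = 9,  λ_2 = 6,  λ_3 = 3;  v_1 ≈ (0.6667, 0.3333, -0.6667)
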